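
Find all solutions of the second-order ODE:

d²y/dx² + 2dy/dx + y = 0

Characteristic equation: r² + 2r + 1 = 0
Factored: (r + 1)² = 0
Repeated root: r = -1
General solution: y = (C₁ + C₂x)e^(-x)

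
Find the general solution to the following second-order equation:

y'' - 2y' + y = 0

Characteristic equation: r² - 2r + 1 = 0
Factored: (r - 1)² = 0
Repeated root: r = 1
General solution: y = (C₁ + C₂x)e^x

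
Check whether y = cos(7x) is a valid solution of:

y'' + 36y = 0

Verification:
y'' = -49cos(7x)
y'' + 36y ≠ 0 (frequency mismatch: got 49 instead of 36)

No, it is not a solution.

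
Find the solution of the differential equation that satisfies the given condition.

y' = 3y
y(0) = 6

General solution: y = Ce^(3x)
Applying IC y(0) = 6:
Particular solution: y = 6e^(3x)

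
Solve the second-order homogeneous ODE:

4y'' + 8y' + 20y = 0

Characteristic equation: 4r² + 8r + 20 = 0
Divide by 4: r² + 2r + 5 = 0
Roots: r = -1 ± 2i (complex conjugates)
General solution: y = e^(-x)(C₁cos(2x) + C₂sin(2x))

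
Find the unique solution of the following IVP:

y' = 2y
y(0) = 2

General solution: y = Ce^(2x)
Applying IC y(0) = 2:
Particular solution: y = 2e^(2x)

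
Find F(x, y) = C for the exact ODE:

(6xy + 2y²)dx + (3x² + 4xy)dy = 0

Verify exactness: ∂M/∂y = ∂N/∂x ✓
Find F(x,y) such that ∂F/∂x = M, ∂F/∂y = N
Solution: 3x²y + 2xy² = C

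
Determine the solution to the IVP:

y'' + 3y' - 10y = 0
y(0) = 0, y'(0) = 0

General solution: y = C₁e^(2x) + C₂e^(-5x)
Applying ICs: C₁ = 0, C₂ = 0
Particular solution: y = 0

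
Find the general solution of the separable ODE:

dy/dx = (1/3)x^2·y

Separating variables and integrating:
ln|y| = x^3/9 + C

General solution: y = Ce^(x^3/9)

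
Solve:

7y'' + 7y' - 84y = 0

Characteristic equation: 7r² + 7r - 84 = 0
Divide by 7: r² + r - 12 = 0
Roots: r = 3, -4 (distinct real)
General solution: y = C₁e^(3x) + C₂e^(-4x)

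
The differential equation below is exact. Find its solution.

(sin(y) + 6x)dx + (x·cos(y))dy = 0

Verify exactness: ∂M/∂y = ∂N/∂x ✓
Find F(x,y) such that ∂F/∂x = M, ∂F/∂y = N
Solution: x·sin(y) + 3x² = C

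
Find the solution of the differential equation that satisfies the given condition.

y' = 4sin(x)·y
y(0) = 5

General solution: y = Ce^(-4cos(x))
Applying IC y(0) = 5:
Particular solution: y = 5e^(4(1-cos(x)))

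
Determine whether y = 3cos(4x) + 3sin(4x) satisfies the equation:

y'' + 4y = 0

Verification:
y'' = -48cos(4x) - 48sin(4x)
y'' + 4y ≠ 0 (frequency mismatch: got 16 instead of 4)

No, it is not a solution.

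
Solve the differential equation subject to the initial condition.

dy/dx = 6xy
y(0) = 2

General solution: y = Ce^(3x²)
Applying IC y(0) = 2:
Particular solution: y = 2e^(3x²)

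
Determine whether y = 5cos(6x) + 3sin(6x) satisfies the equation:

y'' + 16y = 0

Verification:
y'' = -180cos(6x) - 108sin(6x)
y'' + 16y ≠ 0 (frequency mismatch: got 36 instead of 16)

No, it is not a solution.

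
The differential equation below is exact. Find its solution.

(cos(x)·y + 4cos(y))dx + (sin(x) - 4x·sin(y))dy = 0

Verify exactness: ∂M/∂y = ∂N/∂x ✓
Find F(x,y) such that ∂F/∂x = M, ∂F/∂y = N
Solution: sin(x)·y + 4x·cos(y) = C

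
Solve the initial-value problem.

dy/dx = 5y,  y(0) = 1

General solution: y = Ce^(5x)
Applying IC y(0) = 1:
Particular solution: y = e^(5x)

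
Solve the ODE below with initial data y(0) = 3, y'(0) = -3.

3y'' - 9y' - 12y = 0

General solution: y = C₁e^(4x) + C₂e^(-x)
Applying ICs: C₁ = 0, C₂ = 3
Particular solution: y = 3e^(-x)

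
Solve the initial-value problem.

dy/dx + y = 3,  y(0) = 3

General solution: y = 3 + Ce^(-x)
Applying y(0) = 3: C = 3 - 3 = 0
Particular solution: y = 3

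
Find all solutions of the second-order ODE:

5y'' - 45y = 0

Characteristic equation: 5r² - 45 = 0
Divide by 5: r² - 9 = 0
Roots: r = 3, -3 (distinct real)
General solution: y = C₁e^(3x) + C₂e^(-3x)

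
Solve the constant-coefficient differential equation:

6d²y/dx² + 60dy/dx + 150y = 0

Characteristic equation: 6r² + 60r + 150 = 0
Divide by 6: r² + 10r + 25 = 0
Factored: (r + 5)² = 0
Repeated root: r = -5
General solution: y = (C₁ + C₂x)e^(-5x)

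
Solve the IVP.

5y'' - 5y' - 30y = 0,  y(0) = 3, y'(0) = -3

General solution: y = C₁e^(3x) + C₂e^(-2x)
Applying ICs: C₁ = 3/5, C₂ = 12/5
Particular solution: y = (3/5)e^(3x) + (12/5)e^(-2x)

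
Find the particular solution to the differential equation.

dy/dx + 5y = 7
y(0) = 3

General solution: y = 7/5 + Ce^(-5x)
Applying y(0) = 3: C = 3 - 7/5 = 8/5
Particular solution: y = 7/5 + (8/5)e^(-5x)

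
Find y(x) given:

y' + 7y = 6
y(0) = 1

General solution: y = 6/7 + Ce^(-7x)
Applying y(0) = 1: C = 1 - 6/7 = 1/7
Particular solution: y = 6/7 + (1/7)e^(-7x)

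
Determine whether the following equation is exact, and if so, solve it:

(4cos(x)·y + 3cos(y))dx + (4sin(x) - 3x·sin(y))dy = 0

Verify exactness: ∂M/∂y = ∂N/∂x ✓
Find F(x,y) such that ∂F/∂x = M, ∂F/∂y = N
Solution: 4sin(x)·y + 3x·cos(y) = C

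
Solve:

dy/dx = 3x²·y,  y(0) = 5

General solution: y = Ce^(x³)
Applying IC y(0) = 5:
Particular solution: y = 5e^(x³)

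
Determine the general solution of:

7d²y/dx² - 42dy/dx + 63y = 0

Characteristic equation: 7r² - 42r + 63 = 0
Divide by 7: r² - 6r + 9 = 0
Factored: (r - 3)² = 0
Repeated root: r = 3
General solution: y = (C₁ + C₂x)e^(3x)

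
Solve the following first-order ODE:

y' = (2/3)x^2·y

Separating variables and integrating:
ln|y| = 2x^3/9 + C

General solution: y = Ce^(2x^3/9)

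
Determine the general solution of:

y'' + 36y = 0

Characteristic equation: r² + 36 = 0
Roots: r = ±6i (complex conjugates)
General solution: y = C₁cos(6x) + C₂sin(6x)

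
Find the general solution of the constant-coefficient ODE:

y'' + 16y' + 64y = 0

Characteristic equation: r² + 16r + 64 = 0
Factored: (r + 8)² = 0
Repeated root: r = -8
General solution: y = (C₁ + C₂x)e^(-8x)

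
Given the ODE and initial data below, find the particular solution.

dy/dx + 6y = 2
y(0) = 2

General solution: y = 1/3 + Ce^(-6x)
Applying y(0) = 2: C = 2 - 1/3 = 5/3
Particular solution: y = 1/3 + (5/3)e^(-6x)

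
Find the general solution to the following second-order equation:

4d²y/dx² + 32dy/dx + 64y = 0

Characteristic equation: 4r² + 32r + 64 = 0
Divide by 4: r² + 8r + 16 = 0
Factored: (r + 4)² = 0
Repeated root: r = -4
General solution: y = (C₁ + C₂x)e^(-4x)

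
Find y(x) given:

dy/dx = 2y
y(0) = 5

General solution: y = Ce^(2x)
Applying IC y(0) = 5:
Particular solution: y = 5e^(2x)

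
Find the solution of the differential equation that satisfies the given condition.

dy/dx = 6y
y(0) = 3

General solution: y = Ce^(6x)
Applying IC y(0) = 3:
Particular solution: y = 3e^(6x)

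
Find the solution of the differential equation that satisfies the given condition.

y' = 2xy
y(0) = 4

General solution: y = Ce^(x²)
Applying IC y(0) = 4:
Particular solution: y = 4e^(x²)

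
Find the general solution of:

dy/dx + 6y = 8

Using integrating factor method:

General solution: y = 4/3 + Ce^(-6x)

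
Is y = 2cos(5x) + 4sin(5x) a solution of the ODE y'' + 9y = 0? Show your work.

Verification:
y'' = -50cos(5x) - 100sin(5x)
y'' + 9y ≠ 0 (frequency mismatch: got 25 instead of 9)

No, it is not a solution.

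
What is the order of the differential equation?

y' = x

The order is 1 (highest derivative is of order 1).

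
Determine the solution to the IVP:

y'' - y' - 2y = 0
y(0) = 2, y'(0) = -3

General solution: y = C₁e^(2x) + C₂e^(-x)
Applying ICs: C₁ = -1/3, C₂ = 7/3
Particular solution: y = -(1/3)e^(2x) + (7/3)e^(-x)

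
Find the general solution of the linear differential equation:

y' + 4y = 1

Using integrating factor method:

General solution: y = 1/4 + Ce^(-4x)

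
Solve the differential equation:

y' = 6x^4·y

Separating variables and integrating:
ln|y| = 6x^5/5 + C

General solution: y = Ce^(6x^5/5)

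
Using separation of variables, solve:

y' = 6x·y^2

Separating variables and integrating:
-1/y = 3x^2 + C

General solution: y^-1 = -3x^2 + C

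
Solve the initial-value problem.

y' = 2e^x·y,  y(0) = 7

General solution: y = Ce^(2e^x)
Applying IC y(0) = 7:
Particular solution: y = 7e^(2(e^x - 1))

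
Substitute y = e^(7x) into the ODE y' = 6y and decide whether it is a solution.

Verification:
y = e^(7x)
y' = 7e^(7x)
But 6y = 6e^(7x)
y' ≠ 6y — the derivative does not match

No, it is not a solution.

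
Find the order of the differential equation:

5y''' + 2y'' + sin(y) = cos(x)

The order is 3 (highest derivative is of order 3).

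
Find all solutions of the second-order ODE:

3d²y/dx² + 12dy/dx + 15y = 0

Characteristic equation: 3r² + 12r + 15 = 0
Divide by 3: r² + 4r + 5 = 0
Roots: r = -2 ± i (complex conjugates)
General solution: y = e^(-2x)(C₁cos(x) + C₂sin(x))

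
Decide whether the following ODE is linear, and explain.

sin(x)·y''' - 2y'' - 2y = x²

Linear (y and its derivatives appear to the first power only, no products of y terms)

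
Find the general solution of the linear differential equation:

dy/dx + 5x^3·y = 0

Using integrating factor method:

General solution: y = Ce^(-5x^4/4)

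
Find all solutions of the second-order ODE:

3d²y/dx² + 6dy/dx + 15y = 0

Characteristic equation: 3r² + 6r + 15 = 0
Divide by 3: r² + 2r + 5 = 0
Roots: r = -1 ± 2i (complex conjugates)
General solution: y = e^(-x)(C₁cos(2x) + C₂sin(2x))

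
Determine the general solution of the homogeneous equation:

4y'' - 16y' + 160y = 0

Characteristic equation: 4r² - 16r + 160 = 0
Divide by 4: r² - 4r + 40 = 0
Roots: r = 2 ± 6i (complex conjugates)
General solution: y = e^(2x)(C₁cos(6x) + C₂sin(6x))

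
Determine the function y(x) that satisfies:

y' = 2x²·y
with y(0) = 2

General solution: y = Ce^(2x³/3)
Applying IC y(0) = 2:
Particular solution: y = 2e^(2x³/3)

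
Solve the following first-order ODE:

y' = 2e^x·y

Separating variables and integrating:
ln|y| = 2e^x + C

General solution: y = Ce^(2e^x)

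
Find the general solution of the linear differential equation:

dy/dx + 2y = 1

Using integrating factor method:

General solution: y = 1/2 + Ce^(-2x)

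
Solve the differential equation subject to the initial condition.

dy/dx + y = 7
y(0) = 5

General solution: y = 7 + Ce^(-x)
Applying y(0) = 5: C = 5 - 7 = -2
Particular solution: y = 7 - 2e^(-x)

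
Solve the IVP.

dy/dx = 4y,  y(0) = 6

General solution: y = Ce^(4x)
Applying IC y(0) = 6:
Particular solution: y = 6e^(4x)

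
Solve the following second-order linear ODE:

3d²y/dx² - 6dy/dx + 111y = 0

Characteristic equation: 3r² - 6r + 111 = 0
Divide by 3: r² - 2r + 37 = 0
Roots: r = 1 ± 6i (complex conjugates)
General solution: y = e^x(C₁cos(6x) + C₂sin(6x))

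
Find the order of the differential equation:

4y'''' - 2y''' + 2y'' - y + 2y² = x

The order is 4 (highest derivative is of order 4).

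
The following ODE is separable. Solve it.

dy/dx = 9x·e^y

Separating variables and integrating:
-e^(-y) = 9x²/2 + C

General solution: y = -ln(C - 9x²/2)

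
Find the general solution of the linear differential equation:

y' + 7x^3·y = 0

Using integrating factor method:

General solution: y = Ce^(-7x^4/4)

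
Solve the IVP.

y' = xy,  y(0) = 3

General solution: y = Ce^(x²/2)
Applying IC y(0) = 3:
Particular solution: y = 3e^(x²/2)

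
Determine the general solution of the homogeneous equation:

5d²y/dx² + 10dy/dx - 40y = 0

Characteristic equation: 5r² + 10r - 40 = 0
Divide by 5: r² + 2r - 8 = 0
Roots: r = 2, -4 (distinct real)
General solution: y = C₁e^(2x) + C₂e^(-4x)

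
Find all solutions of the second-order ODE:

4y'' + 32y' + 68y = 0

Characteristic equation: 4r² + 32r + 68 = 0
Divide by 4: r² + 8r + 17 = 0
Roots: r = -4 ± i (complex conjugates)
General solution: y = e^(-4x)(C₁cos(x) + C₂sin(x))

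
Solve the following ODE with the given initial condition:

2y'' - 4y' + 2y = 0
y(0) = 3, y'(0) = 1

General solution: y = (C₁ + C₂x)e^x
Repeated root r = 1
Applying ICs: C₁ = 3, C₂ = -2
Particular solution: y = (3 - 2x)e^x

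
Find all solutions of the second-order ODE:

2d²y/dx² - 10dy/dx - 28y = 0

Characteristic equation: 2r² - 10r - 28 = 0
Divide by 2: r² - 5r - 14 = 0
Roots: r = 7, -2 (distinct real)
General solution: y = C₁e^(7x) + C₂e^(-2x)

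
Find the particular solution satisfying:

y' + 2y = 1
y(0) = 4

General solution: y = 1/2 + Ce^(-2x)
Applying y(0) = 4: C = 4 - 1/2 = 7/2
Particular solution: y = 1/2 + (7/2)e^(-2x)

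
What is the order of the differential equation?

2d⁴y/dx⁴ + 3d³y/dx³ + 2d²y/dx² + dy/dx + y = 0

The order is 4 (highest derivative is of order 4).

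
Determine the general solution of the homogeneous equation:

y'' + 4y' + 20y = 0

Characteristic equation: r² + 4r + 20 = 0
Roots: r = -2 ± 4i (complex conjugates)
General solution: y = e^(-2x)(C₁cos(4x) + C₂sin(4x))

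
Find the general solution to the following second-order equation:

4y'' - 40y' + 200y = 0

Characteristic equation: 4r² - 40r + 200 = 0
Divide by 4: r² - 10r + 50 = 0
Roots: r = 5 ± 5i (complex conjugates)
General solution: y = e^(5x)(C₁cos(5x) + C₂sin(5x))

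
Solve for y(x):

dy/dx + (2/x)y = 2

Using integrating factor method:

General solution: y = (2/3)x + Cx^(-2)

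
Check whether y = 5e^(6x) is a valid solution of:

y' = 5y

Verification:
y = 5e^(6x)
y' = 30e^(6x)
But 5y = 25e^(6x)
y' ≠ 5y — the derivative does not match

No, it is not a solution.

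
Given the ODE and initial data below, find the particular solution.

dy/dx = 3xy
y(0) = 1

General solution: y = Ce^(3x²/2)
Applying IC y(0) = 1:
Particular solution: y = e^(3x²/2)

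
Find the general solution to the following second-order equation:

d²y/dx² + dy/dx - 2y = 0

Characteristic equation: r² + r - 2 = 0
Roots: r = 1, -2 (distinct real)
General solution: y = C₁e^x + C₂e^(-2x)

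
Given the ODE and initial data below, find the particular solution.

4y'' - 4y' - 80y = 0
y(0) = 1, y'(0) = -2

General solution: y = C₁e^(5x) + C₂e^(-4x)
Applying ICs: C₁ = 2/9, C₂ = 7/9
Particular solution: y = (2/9)e^(5x) + (7/9)e^(-4x)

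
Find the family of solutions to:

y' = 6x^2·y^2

Separating variables and integrating:
-1/y = 2x^3 + C

General solution: y^-1 = -2x^3 + C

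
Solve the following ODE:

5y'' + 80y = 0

Characteristic equation: 5r² + 80 = 0
Divide by 5: r² + 16 = 0
Roots: r = ±4i (complex conjugates)
General solution: y = C₁cos(4x) + C₂sin(4x)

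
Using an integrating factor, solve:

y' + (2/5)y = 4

Using integrating factor method:

General solution: y = 10 + Ce^(-2x/5)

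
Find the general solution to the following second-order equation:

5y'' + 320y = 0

Characteristic equation: 5r² + 320 = 0
Divide by 5: r² + 64 = 0
Roots: r = ±8i (complex conjugates)
General solution: y = C₁cos(8x) + C₂sin(8x)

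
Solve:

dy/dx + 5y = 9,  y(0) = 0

General solution: y = 9/5 + Ce^(-5x)
Applying y(0) = 0: C = 0 - 9/5 = -9/5
Particular solution: y = 9/5 - (9/5)e^(-5x)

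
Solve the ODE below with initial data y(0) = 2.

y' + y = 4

General solution: y = 4 + Ce^(-x)
Applying y(0) = 2: C = 2 - 4 = -2
Particular solution: y = 4 - 2e^(-x)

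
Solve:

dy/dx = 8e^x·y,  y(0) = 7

General solution: y = Ce^(8e^x)
Applying IC y(0) = 7:
Particular solution: y = 7e^(8(e^x - 1))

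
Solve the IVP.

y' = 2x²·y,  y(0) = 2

General solution: y = Ce^(2x³/3)
Applying IC y(0) = 2:
Particular solution: y = 2e^(2x³/3)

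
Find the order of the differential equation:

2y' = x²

The order is 1 (highest derivative is of order 1).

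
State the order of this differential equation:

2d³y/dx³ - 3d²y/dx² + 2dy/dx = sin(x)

The order is 3 (highest derivative is of order 3).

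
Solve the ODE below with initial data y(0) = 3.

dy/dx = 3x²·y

General solution: y = Ce^(x³)
Applying IC y(0) = 3:
Particular solution: y = 3e^(x³)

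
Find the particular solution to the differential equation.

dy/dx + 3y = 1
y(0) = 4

General solution: y = 1/3 + Ce^(-3x)
Applying y(0) = 4: C = 4 - 1/3 = 11/3
Particular solution: y = 1/3 + (11/3)e^(-3x)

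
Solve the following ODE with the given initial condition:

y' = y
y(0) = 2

General solution: y = Ce^x
Applying IC y(0) = 2:
Particular solution: y = 2e^x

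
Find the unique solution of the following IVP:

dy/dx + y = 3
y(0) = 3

General solution: y = 3 + Ce^(-x)
Applying y(0) = 3: C = 3 - 3 = 0
Particular solution: y = 3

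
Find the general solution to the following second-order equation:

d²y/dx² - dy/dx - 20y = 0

Characteristic equation: r² - r - 20 = 0
Roots: r = 5, -4 (distinct real)
General solution: y = C₁e^(5x) + C₂e^(-4x)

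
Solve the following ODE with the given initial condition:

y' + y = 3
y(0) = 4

General solution: y = 3 + Ce^(-x)
Applying y(0) = 4: C = 4 - 3 = 1
Particular solution: y = 3 + e^(-x)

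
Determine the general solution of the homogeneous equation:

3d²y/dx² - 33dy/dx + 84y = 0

Characteristic equation: 3r² - 33r + 84 = 0
Divide by 3: r² - 11r + 28 = 0
Roots: r = 7, 4 (distinct real)
General solution: y = C₁e^(7x) + C₂e^(4x)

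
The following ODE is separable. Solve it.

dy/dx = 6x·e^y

Separating variables and integrating:
-e^(-y) = 3x² + C

General solution: y = -ln(C - 3x²)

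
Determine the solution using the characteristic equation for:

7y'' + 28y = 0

Characteristic equation: 7r² + 28 = 0
Divide by 7: r² + 4 = 0
Roots: r = ±2i (complex conjugates)
General solution: y = C₁cos(2x) + C₂sin(2x)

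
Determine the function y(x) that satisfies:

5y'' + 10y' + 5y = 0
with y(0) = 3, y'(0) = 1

General solution: y = (C₁ + C₂x)e^(-x)
Repeated root r = -1
Applying ICs: C₁ = 3, C₂ = 4
Particular solution: y = (3 + 4x)e^(-x)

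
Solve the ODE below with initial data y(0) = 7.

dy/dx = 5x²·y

General solution: y = Ce^(5x³/3)
Applying IC y(0) = 7:
Particular solution: y = 7e^(5x³/3)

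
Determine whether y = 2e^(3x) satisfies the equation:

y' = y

Verification:
y = 2e^(3x)
y' = 6e^(3x)
But y = 2e^(3x)
y' ≠ y — the derivative does not match

No, it is not a solution.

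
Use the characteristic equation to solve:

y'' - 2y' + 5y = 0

Characteristic equation: r² - 2r + 5 = 0
Roots: r = 1 ± 2i (complex conjugates)
General solution: y = e^x(C₁cos(2x) + C₂sin(2x))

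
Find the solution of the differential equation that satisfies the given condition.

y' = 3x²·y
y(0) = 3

General solution: y = Ce^(x³)
Applying IC y(0) = 3:
Particular solution: y = 3e^(x³)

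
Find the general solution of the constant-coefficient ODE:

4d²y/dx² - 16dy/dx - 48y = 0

Characteristic equation: 4r² - 16r - 48 = 0
Divide by 4: r² - 4r - 12 = 0
Roots: r = 6, -2 (distinct real)
General solution: y = C₁e^(6x) + C₂e^(-2x)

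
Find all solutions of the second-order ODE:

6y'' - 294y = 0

Characteristic equation: 6r² - 294 = 0
Divide by 6: r² - 49 = 0
Roots: r = 7, -7 (distinct real)
General solution: y = C₁e^(7x) + C₂e^(-7x)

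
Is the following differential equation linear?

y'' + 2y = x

Yes. Linear (y and its derivatives appear to the first power only, no products of y terms)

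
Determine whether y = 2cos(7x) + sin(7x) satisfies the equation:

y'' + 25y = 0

Verification:
y'' = -98cos(7x) - 49sin(7x)
y'' + 25y ≠ 0 (frequency mismatch: got 49 instead of 25)

No, it is not a solution.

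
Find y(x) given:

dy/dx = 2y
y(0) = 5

General solution: y = Ce^(2x)
Applying IC y(0) = 5:
Particular solution: y = 5e^(2x)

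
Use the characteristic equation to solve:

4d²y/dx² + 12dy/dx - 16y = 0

Characteristic equation: 4r² + 12r - 16 = 0
Divide by 4: r² + 3r - 4 = 0
Roots: r = 1, -4 (distinct real)
General solution: y = C₁e^x + C₂e^(-4x)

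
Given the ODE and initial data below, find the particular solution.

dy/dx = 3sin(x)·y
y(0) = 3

General solution: y = Ce^(-3cos(x))
Applying IC y(0) = 3:
Particular solution: y = 3e^(3(1-cos(x)))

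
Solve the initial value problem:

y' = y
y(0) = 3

General solution: y = Ce^x
Applying IC y(0) = 3:
Particular solution: y = 3e^x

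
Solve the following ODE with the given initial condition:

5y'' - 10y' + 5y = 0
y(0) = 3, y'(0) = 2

General solution: y = (C₁ + C₂x)e^x
Repeated root r = 1
Applying ICs: C₁ = 3, C₂ = -1
Particular solution: y = (3 - x)e^x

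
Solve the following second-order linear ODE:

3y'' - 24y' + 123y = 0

Characteristic equation: 3r² - 24r + 123 = 0
Divide by 3: r² - 8r + 41 = 0
Roots: r = 4 ± 5i (complex conjugates)
General solution: y = e^(4x)(C₁cos(5x) + C₂sin(5x))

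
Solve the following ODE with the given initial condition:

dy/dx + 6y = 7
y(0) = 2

General solution: y = 7/6 + Ce^(-6x)
Applying y(0) = 2: C = 2 - 7/6 = 5/6
Particular solution: y = 7/6 + (5/6)e^(-6x)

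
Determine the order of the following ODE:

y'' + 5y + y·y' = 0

The order is 2 (highest derivative is of order 2).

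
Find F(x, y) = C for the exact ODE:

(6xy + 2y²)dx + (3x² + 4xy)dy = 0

Verify exactness: ∂M/∂y = ∂N/∂x ✓
Find F(x,y) such that ∂F/∂x = M, ∂F/∂y = N
Solution: 3x²y + 2xy² = C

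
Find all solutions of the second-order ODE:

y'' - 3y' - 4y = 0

Characteristic equation: r² - 3r - 4 = 0
Roots: r = 4, -1 (distinct real)
General solution: y = C₁e^(4x) + C₂e^(-x)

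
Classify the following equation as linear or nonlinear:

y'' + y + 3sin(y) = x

Nonlinear (sin(y) is nonlinear in y)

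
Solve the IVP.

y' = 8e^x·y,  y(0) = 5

General solution: y = Ce^(8e^x)
Applying IC y(0) = 5:
Particular solution: y = 5e^(8(e^x - 1))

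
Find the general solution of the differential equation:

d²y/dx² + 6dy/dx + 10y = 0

Characteristic equation: r² + 6r + 10 = 0
Roots: r = -3 ± i (complex conjugates)
General solution: y = e^(-3x)(C₁cos(x) + C₂sin(x))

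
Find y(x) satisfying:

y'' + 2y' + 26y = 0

Characteristic equation: r² + 2r + 26 = 0
Roots: r = -1 ± 5i (complex conjugates)
General solution: y = e^(-x)(C₁cos(5x) + C₂sin(5x))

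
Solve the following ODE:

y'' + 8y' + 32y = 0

Characteristic equation: r² + 8r + 32 = 0
Roots: r = -4 ± 4i (complex conjugates)
General solution: y = e^(-4x)(C₁cos(4x) + C₂sin(4x))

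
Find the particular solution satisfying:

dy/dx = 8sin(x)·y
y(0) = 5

General solution: y = Ce^(-8cos(x))
Applying IC y(0) = 5:
Particular solution: y = 5e^(8(1-cos(x)))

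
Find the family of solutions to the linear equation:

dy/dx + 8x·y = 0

Using integrating factor method:

General solution: y = Ce^(-4x^2)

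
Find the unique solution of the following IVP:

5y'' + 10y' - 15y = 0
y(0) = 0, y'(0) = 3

General solution: y = C₁e^x + C₂e^(-3x)
Applying ICs: C₁ = 3/4, C₂ = -3/4
Particular solution: y = (3/4)e^x - (3/4)e^(-3x)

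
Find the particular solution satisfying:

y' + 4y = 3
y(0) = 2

General solution: y = 3/4 + Ce^(-4x)
Applying y(0) = 2: C = 2 - 3/4 = 5/4
Particular solution: y = 3/4 + (5/4)e^(-4x)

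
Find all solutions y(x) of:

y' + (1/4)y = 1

Using integrating factor method:

General solution: y = 4 + Ce^(-x/4)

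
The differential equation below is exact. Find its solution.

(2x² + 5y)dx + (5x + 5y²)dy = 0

Verify exactness: ∂M/∂y = ∂N/∂x ✓
Find F(x,y) such that ∂F/∂x = M, ∂F/∂y = N
Solution: 2x³/3 + 5xy + 5y³/3 = C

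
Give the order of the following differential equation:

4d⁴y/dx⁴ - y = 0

The order is 4 (highest derivative is of order 4).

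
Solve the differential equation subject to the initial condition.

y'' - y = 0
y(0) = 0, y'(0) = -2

General solution: y = C₁e^x + C₂e^(-x)
Applying ICs: C₁ = -1, C₂ = 1
Particular solution: y = -e^x + e^(-x)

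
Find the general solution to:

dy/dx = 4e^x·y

Separating variables and integrating:
ln|y| = 4e^x + C

General solution: y = Ce^(4e^x)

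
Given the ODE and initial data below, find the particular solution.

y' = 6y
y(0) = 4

General solution: y = Ce^(6x)
Applying IC y(0) = 4:
Particular solution: y = 4e^(6x)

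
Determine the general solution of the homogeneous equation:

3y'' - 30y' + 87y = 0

Characteristic equation: 3r² - 30r + 87 = 0
Divide by 3: r² - 10r + 29 = 0
Roots: r = 5 ± 2i (complex conjugates)
General solution: y = e^(5x)(C₁cos(2x) + C₂sin(2x))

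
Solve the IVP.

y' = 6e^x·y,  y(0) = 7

General solution: y = Ce^(6e^x)
Applying IC y(0) = 7:
Particular solution: y = 7e^(6(e^x - 1))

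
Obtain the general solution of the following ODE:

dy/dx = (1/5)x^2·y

Separating variables and integrating:
ln|y| = x^3/15 + C

General solution: y = Ce^(x^3/15)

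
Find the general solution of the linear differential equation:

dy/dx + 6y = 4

Using integrating factor method:

General solution: y = 2/3 + Ce^(-6x)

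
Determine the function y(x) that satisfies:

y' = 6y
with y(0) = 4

General solution: y = Ce^(6x)
Applying IC y(0) = 4:
Particular solution: y = 4e^(6x)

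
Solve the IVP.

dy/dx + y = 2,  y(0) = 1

General solution: y = 2 + Ce^(-x)
Applying y(0) = 1: C = 1 - 2 = -1
Particular solution: y = 2 - e^(-x)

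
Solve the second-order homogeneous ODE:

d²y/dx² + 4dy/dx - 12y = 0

Characteristic equation: r² + 4r - 12 = 0
Roots: r = 2, -6 (distinct real)
General solution: y = C₁e^(2x) + C₂e^(-6x)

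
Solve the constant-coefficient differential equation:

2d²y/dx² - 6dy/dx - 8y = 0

Characteristic equation: 2r² - 6r - 8 = 0
Divide by 2: r² - 3r - 4 = 0
Roots: r = 4, -1 (distinct real)
General solution: y = C₁e^(4x) + C₂e^(-x)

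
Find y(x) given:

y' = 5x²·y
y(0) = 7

General solution: y = Ce^(5x³/3)
Applying IC y(0) = 7:
Particular solution: y = 7e^(5x³/3)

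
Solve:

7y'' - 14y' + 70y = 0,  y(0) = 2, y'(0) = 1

General solution: y = e^x(C₁cos(3x) + C₂sin(3x))
Complex roots r = 1 ± 3i
Applying ICs: C₁ = 2, C₂ = -1/3
Particular solution: y = e^x(2cos(3x) - (1/3)sin(3x))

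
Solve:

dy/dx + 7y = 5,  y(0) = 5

General solution: y = 5/7 + Ce^(-7x)
Applying y(0) = 5: C = 5 - 5/7 = 30/7
Particular solution: y = 5/7 + (30/7)e^(-7x)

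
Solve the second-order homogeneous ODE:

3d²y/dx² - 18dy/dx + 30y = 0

Characteristic equation: 3r² - 18r + 30 = 0
Divide by 3: r² - 6r + 10 = 0
Roots: r = 3 ± i (complex conjugates)
General solution: y = e^(3x)(C₁cos(x) + C₂sin(x))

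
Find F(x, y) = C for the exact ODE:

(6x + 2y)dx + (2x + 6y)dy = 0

Verify exactness: ∂M/∂y = ∂N/∂x ✓
Find F(x,y) such that ∂F/∂x = M, ∂F/∂y = N
Solution: 3x² + 2xy + 3y² = C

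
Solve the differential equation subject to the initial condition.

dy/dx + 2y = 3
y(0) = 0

General solution: y = 3/2 + Ce^(-2x)
Applying y(0) = 0: C = 0 - 3/2 = -3/2
Particular solution: y = 3/2 - (3/2)e^(-2x)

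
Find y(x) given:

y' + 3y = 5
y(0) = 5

General solution: y = 5/3 + Ce^(-3x)
Applying y(0) = 5: C = 5 - 5/3 = 10/3
Particular solution: y = 5/3 + (10/3)e^(-3x)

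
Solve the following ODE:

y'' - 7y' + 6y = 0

Characteristic equation: r² - 7r + 6 = 0
Roots: r = 6, 1 (distinct real)
General solution: y = C₁e^(6x) + C₂e^x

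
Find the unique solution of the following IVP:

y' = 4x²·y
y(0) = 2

General solution: y = Ce^(4x³/3)
Applying IC y(0) = 2:
Particular solution: y = 2e^(4x³/3)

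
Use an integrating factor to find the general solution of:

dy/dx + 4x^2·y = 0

Using integrating factor method:

General solution: y = Ce^(-4x^3/3)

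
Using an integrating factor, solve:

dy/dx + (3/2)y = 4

Using integrating factor method:

General solution: y = 8/3 + Ce^(-3x/2)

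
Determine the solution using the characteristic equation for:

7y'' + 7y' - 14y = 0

Characteristic equation: 7r² + 7r - 14 = 0
Divide by 7: r² + r - 2 = 0
Roots: r = 1, -2 (distinct real)
General solution: y = C₁e^x + C₂e^(-2x)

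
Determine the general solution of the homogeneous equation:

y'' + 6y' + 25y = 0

Characteristic equation: r² + 6r + 25 = 0
Roots: r = -3 ± 4i (complex conjugates)
General solution: y = e^(-3x)(C₁cos(4x) + C₂sin(4x))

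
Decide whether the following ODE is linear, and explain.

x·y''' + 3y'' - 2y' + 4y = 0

Linear (y and its derivatives appear to the first power only, no products of y terms)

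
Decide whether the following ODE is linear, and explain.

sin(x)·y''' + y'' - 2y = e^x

Linear (y and its derivatives appear to the first power only, no products of y terms)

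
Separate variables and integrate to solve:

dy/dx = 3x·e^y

Separating variables and integrating:
-e^(-y) = 3x²/2 + C

General solution: y = -ln(C - 3x²/2)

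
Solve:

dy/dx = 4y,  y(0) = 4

General solution: y = Ce^(4x)
Applying IC y(0) = 4:
Particular solution: y = 4e^(4x)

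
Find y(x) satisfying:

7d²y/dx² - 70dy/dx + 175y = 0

Characteristic equation: 7r² - 70r + 175 = 0
Divide by 7: r² - 10r + 25 = 0
Factored: (r - 5)² = 0
Repeated root: r = 5
General solution: y = (C₁ + C₂x)e^(5x)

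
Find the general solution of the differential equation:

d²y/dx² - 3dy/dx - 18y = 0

Characteristic equation: r² - 3r - 18 = 0
Roots: r = 6, -3 (distinct real)
General solution: y = C₁e^(6x) + C₂e^(-3x)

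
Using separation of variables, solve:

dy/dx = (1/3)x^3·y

Separating variables and integrating:
ln|y| = x^4/12 + C

General solution: y = Ce^(x^4/12)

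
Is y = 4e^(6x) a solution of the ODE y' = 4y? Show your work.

Verification:
y = 4e^(6x)
y' = 24e^(6x)
But 4y = 16e^(6x)
y' ≠ 4y — the derivative does not match

No, it is not a solution.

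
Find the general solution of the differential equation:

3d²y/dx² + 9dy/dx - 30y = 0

Characteristic equation: 3r² + 9r - 30 = 0
Divide by 3: r² + 3r - 10 = 0
Roots: r = 2, -5 (distinct real)
General solution: y = C₁e^(2x) + C₂e^(-5x)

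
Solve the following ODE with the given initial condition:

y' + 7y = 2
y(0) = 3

General solution: y = 2/7 + Ce^(-7x)
Applying y(0) = 3: C = 3 - 2/7 = 19/7
Particular solution: y = 2/7 + (19/7)e^(-7x)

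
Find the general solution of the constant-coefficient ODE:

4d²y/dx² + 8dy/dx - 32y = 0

Characteristic equation: 4r² + 8r - 32 = 0
Divide by 4: r² + 2r - 8 = 0
Roots: r = 2, -4 (distinct real)
General solution: y = C₁e^(2x) + C₂e^(-4x)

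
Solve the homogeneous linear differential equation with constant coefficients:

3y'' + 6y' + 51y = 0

Characteristic equation: 3r² + 6r + 51 = 0
Divide by 3: r² + 2r + 17 = 0
Roots: r = -1 ± 4i (complex conjugates)
General solution: y = e^(-x)(C₁cos(4x) + C₂sin(4x))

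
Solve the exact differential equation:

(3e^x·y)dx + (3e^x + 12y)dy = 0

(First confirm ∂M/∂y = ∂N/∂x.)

Verify exactness: ∂M/∂y = ∂N/∂x ✓
Find F(x,y) such that ∂F/∂x = M, ∂F/∂y = N
Solution: 3e^x·y + 6y² = C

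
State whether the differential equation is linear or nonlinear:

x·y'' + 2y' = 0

Linear (y and its derivatives appear to the first power only, no products of y terms)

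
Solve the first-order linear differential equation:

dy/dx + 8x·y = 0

Using integrating factor method:

General solution: y = Ce^(-4x^2)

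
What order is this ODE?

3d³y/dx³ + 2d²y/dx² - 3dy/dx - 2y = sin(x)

The order is 3 (highest derivative is of order 3).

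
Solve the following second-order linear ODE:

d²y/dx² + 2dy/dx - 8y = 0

Characteristic equation: r² + 2r - 8 = 0
Roots: r = 2, -4 (distinct real)
General solution: y = C₁e^(2x) + C₂e^(-4x)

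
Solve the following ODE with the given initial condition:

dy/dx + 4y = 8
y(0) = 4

General solution: y = 2 + Ce^(-4x)
Applying y(0) = 4: C = 4 - 2 = 2
Particular solution: y = 2 + 2e^(-4x)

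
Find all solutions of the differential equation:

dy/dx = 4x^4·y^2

Separating variables and integrating:
-1/y = 4x^5/5 + C

General solution: y^-1 = (-4/5)x^5 + C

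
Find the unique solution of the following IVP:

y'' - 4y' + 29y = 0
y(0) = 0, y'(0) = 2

General solution: y = e^(2x)(C₁cos(5x) + C₂sin(5x))
Complex roots r = 2 ± 5i
Applying ICs: C₁ = 0, C₂ = 2/5
Particular solution: y = e^(2x)((2/5)sin(5x))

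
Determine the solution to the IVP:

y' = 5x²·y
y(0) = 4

General solution: y = Ce^(5x³/3)
Applying IC y(0) = 4:
Particular solution: y = 4e^(5x³/3)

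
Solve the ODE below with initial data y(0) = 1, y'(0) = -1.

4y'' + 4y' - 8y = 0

General solution: y = C₁e^x + C₂e^(-2x)
Applying ICs: C₁ = 1/3, C₂ = 2/3
Particular solution: y = (1/3)e^x + (2/3)e^(-2x)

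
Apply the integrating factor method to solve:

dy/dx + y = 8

Using integrating factor method:

General solution: y = 8 + Ce^(-x)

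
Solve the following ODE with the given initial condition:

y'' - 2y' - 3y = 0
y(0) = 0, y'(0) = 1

General solution: y = C₁e^(3x) + C₂e^(-x)
Applying ICs: C₁ = 1/4, C₂ = -1/4
Particular solution: y = (1/4)e^(3x) - (1/4)e^(-x)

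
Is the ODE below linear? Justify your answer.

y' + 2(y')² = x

No. Nonlinear ((y')² term)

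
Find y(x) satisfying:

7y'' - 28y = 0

Characteristic equation: 7r² - 28 = 0
Divide by 7: r² - 4 = 0
Roots: r = 2, -2 (distinct real)
General solution: y = C₁e^(2x) + C₂e^(-2x)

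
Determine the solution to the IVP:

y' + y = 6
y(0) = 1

General solution: y = 6 + Ce^(-x)
Applying y(0) = 1: C = 1 - 6 = -5
Particular solution: y = 6 - 5e^(-x)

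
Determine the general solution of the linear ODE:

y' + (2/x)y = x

Using integrating factor method:

General solution: y = (1/4)x^2 + Cx^(-2)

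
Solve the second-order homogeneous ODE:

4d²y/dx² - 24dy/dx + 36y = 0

Characteristic equation: 4r² - 24r + 36 = 0
Divide by 4: r² - 6r + 9 = 0
Factored: (r - 3)² = 0
Repeated root: r = 3
General solution: y = (C₁ + C₂x)e^(3x)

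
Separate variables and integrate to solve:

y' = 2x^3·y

Separating variables and integrating:
ln|y| = x^4/2 + C

General solution: y = Ce^(x^4/2)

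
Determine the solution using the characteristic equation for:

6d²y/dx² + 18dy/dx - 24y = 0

Characteristic equation: 6r² + 18r - 24 = 0
Divide by 6: r² + 3r - 4 = 0
Roots: r = 1, -4 (distinct real)
General solution: y = C₁e^x + C₂e^(-4x)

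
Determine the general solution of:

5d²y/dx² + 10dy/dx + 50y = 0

Characteristic equation: 5r² + 10r + 50 = 0
Divide by 5: r² + 2r + 10 = 0
Roots: r = -1 ± 3i (complex conjugates)
General solution: y = e^(-x)(C₁cos(3x) + C₂sin(3x))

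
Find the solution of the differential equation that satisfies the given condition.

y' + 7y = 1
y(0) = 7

General solution: y = 1/7 + Ce^(-7x)
Applying y(0) = 7: C = 7 - 1/7 = 48/7
Particular solution: y = 1/7 + (48/7)e^(-7x)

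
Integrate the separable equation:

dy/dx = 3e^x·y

Separating variables and integrating:
ln|y| = 3e^x + C

General solution: y = Ce^(3e^x)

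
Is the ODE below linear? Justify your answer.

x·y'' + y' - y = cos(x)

Yes. Linear (y and its derivatives appear to the first power only, no products of y terms)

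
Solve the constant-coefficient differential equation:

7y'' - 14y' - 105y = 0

Characteristic equation: 7r² - 14r - 105 = 0
Divide by 7: r² - 2r - 15 = 0
Roots: r = 5, -3 (distinct real)
General solution: y = C₁e^(5x) + C₂e^(-3x)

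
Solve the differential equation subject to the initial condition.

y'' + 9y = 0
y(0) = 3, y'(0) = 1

General solution: y = C₁cos(3x) + C₂sin(3x)
Complex roots r = ±3i
Applying ICs: C₁ = 3, C₂ = 1/3
Particular solution: y = 3cos(3x) + (1/3)sin(3x)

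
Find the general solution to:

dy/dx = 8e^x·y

Separating variables and integrating:
ln|y| = 8e^x + C

General solution: y = Ce^(8e^x)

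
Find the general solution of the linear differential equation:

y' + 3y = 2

Using integrating factor method:

General solution: y = 2/3 + Ce^(-3x)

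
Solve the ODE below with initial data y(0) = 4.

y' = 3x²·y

General solution: y = Ce^(x³)
Applying IC y(0) = 4:
Particular solution: y = 4e^(x³)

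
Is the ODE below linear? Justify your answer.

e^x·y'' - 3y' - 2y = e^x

Yes. Linear (y and its derivatives appear to the first power only, no products of y terms)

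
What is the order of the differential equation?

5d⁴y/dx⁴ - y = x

The order is 4 (highest derivative is of order 4).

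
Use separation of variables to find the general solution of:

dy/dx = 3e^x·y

Separating variables and integrating:
ln|y| = 3e^x + C

General solution: y = Ce^(3e^x)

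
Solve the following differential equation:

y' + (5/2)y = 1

Using integrating factor method:

General solution: y = 2/5 + Ce^(-5x/2)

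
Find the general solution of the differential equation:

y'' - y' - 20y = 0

Characteristic equation: r² - r - 20 = 0
Roots: r = 5, -4 (distinct real)
General solution: y = C₁e^(5x) + C₂e^(-4x)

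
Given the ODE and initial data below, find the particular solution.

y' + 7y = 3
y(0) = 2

General solution: y = 3/7 + Ce^(-7x)
Applying y(0) = 2: C = 2 - 3/7 = 11/7
Particular solution: y = 3/7 + (11/7)e^(-7x)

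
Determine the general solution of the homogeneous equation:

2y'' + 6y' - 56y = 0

Characteristic equation: 2r² + 6r - 56 = 0
Divide by 2: r² + 3r - 28 = 0
Roots: r = 4, -7 (distinct real)
General solution: y = C₁e^(4x) + C₂e^(-7x)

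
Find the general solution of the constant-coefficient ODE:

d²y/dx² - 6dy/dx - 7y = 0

Characteristic equation: r² - 6r - 7 = 0
Roots: r = 7, -1 (distinct real)
General solution: y = C₁e^(7x) + C₂e^(-x)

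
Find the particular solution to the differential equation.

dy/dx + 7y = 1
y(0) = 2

General solution: y = 1/7 + Ce^(-7x)
Applying y(0) = 2: C = 2 - 1/7 = 13/7
Particular solution: y = 1/7 + (13/7)e^(-7x)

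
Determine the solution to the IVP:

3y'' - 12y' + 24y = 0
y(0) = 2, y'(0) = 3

General solution: y = e^(2x)(C₁cos(2x) + C₂sin(2x))
Complex roots r = 2 ± 2i
Applying ICs: C₁ = 2, C₂ = -1/2
Particular solution: y = e^(2x)(2cos(2x) - (1/2)sin(2x))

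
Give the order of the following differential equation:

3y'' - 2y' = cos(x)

The order is 2 (highest derivative is of order 2).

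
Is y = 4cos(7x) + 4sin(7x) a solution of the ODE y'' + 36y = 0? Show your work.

Verification:
y'' = -196cos(7x) - 196sin(7x)
y'' + 36y ≠ 0 (frequency mismatch: got 49 instead of 36)

No, it is not a solution.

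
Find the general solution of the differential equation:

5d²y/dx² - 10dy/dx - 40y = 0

Characteristic equation: 5r² - 10r - 40 = 0
Divide by 5: r² - 2r - 8 = 0
Roots: r = 4, -2 (distinct real)
General solution: y = C₁e^(4x) + C₂e^(-2x)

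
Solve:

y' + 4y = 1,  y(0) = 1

General solution: y = 1/4 + Ce^(-4x)
Applying y(0) = 1: C = 1 - 1/4 = 3/4
Particular solution: y = 1/4 + (3/4)e^(-4x)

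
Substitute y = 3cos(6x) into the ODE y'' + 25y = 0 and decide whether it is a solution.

Verification:
y'' = -108cos(6x)
y'' + 25y ≠ 0 (frequency mismatch: got 36 instead of 25)

No, it is not a solution.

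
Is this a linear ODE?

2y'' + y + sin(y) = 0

No. Nonlinear (sin(y) is nonlinear in y)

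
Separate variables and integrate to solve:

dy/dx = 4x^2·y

Separating variables and integrating:
ln|y| = 4x^3/3 + C

General solution: y = Ce^(4x^3/3)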